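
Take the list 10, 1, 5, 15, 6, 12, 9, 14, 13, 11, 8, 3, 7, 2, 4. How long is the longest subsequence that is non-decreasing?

5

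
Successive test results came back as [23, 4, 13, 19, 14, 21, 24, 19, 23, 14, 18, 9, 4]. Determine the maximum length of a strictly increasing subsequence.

5

Track the smallest tail for each achievable length (strict):
23 → extends → [23]
4 → replaces 23 → [4]
13 → extends → [4, 13]
19 → extends → [4, 13, 19]
14 → replaces 19 → [4, 13, 14]
21 → extends → [4, 13, 14, 21]
24 → extends → [4, 13, 14, 21, 24]
19 → replaces 21 → [4, 13, 14, 19, 24]
23 → replaces 24 → [4, 13, 14, 19, 23]
14 → already a tail → [4, 13, 14, 19, 23]
18 → replaces 19 → [4, 13, 14, 18, 23]
9 → replaces 13 → [4, 9, 14, 18, 23]
4 → already a tail → [4, 9, 14, 18, 23]
Five tails, so the longest strictly increasing subsequence has length 5 (e.g. 4, 13, 19, 21, 24).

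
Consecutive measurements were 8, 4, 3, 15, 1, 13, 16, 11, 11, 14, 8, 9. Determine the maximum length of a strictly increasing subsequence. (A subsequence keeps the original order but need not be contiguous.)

Track the smallest tail for each achievable length (strict):
8 → extends → [8]
4 → replaces 8 → [4]
3 → replaces 4 → [3]
15 → extends → [3, 15]
1 → replaces 3 → [1, 15]
13 → replaces 15 → [1, 13]
16 → extends → [1, 13, 16]
11 → replaces 13 → [1, 11, 16]
11 → already a tail → [1, 11, 16]
14 → replaces 16 → [1, 11, 14]
8 → replaces 11 → [1, 8, 14]
9 → replaces 14 → [1, 8, 9]
Three tails, so the longest strictly increasing subsequence has length 3 (e.g. 8, 15, 16).

3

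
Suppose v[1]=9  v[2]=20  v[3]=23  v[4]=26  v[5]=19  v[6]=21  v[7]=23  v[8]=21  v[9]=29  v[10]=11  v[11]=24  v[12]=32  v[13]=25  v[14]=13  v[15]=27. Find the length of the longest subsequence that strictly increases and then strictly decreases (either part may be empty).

inc[i] = longest strictly increasing subsequence ending at i; dec[i] = longest strictly decreasing subsequence starting at i:
i:      1  2  3  4  5  6  7  8  9 10 11 12 13 14 15
v[i]:   9 20 23 26 19 21 23 21 29 11 24 32 25 13 27
inc:    1  2  3  4  2  3  4  3  5  2  5  6  6  3  7
dec:    1  3  3  4  2  2  3  2  3  1  2  3  2  1  1
Best peak at i=12 (value 32): inc=6, dec=3, length 6+3−1 = 8.

8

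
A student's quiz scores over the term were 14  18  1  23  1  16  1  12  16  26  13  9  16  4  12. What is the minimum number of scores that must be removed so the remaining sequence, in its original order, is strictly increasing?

11

Fewest deletions = n − (longest strictly increasing subsequence).
Patience tails:
14 → extends → [14]
18 → extends → [14, 18]
1 → replaces 14 → [1, 18]
23 → extends → [1, 18, 23]
1 → already a tail → [1, 18, 23]
16 → replaces 18 → [1, 16, 23]
1 → already a tail → [1, 16, 23]
12 → replaces 16 → [1, 12, 23]
16 → replaces 23 → [1, 12, 16]
26 → extends → [1, 12, 16, 26]
13 → replaces 16 → [1, 12, 13, 26]
9 → replaces 12 → [1, 9, 13, 26]
16 → replaces 26 → [1, 9, 13, 16]
4 → replaces 9 → [1, 4, 13, 16]
12 → replaces 13 → [1, 4, 12, 16]
Longest strictly increasing subsequence has length 4, so deletions = 15 − 4 = 11.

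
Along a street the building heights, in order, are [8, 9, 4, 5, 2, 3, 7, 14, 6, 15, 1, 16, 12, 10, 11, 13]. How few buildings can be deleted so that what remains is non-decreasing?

Fewest deletions = n − (longest non-decreasing subsequence).
i:      1  2  3  4  5  6  7  8  9 10 11 12 13 14 15 16
a[i]:   8  9  4  5  2  3  7 14  6 15  1 16 12 10 11 13
dp:     1  2  1  2  1  2  3  4  3  5  1  6  4  4  5  6
max dp = 6, so deletions = 16 − 6 = 10.

10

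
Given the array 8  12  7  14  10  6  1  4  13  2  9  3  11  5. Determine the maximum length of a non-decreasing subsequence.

4

Track the smallest tail for each achievable length (allowing ties):
8 → extends → [8]
12 → extends → [8, 12]
7 → replaces 8 → [7, 12]
14 → extends → [7, 12, 14]
10 → replaces 12 → [7, 10, 14]
6 → replaces 7 → [6, 10, 14]
1 → replaces 6 → [1, 10, 14]
4 → replaces 10 → [1, 4, 14]
13 → replaces 14 → [1, 4, 13]
2 → replaces 4 → [1, 2, 13]
9 → replaces 13 → [1, 2, 9]
3 → replaces 9 → [1, 2, 3]
11 → extends → [1, 2, 3, 11]
5 → replaces 11 → [1, 2, 3, 5]
Four tails, so the longest non-decreasing subsequence has length 4 (e.g. 1, 4, 9, 11).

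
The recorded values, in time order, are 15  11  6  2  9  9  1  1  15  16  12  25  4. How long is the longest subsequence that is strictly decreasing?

Let dp[i] be the longest strictly decreasing subsequence ending at i:
i:      1  2  3  4  5  6  7  8  9 10 11 12 13
a[i]:  15 11  6  2  9  9  1  1 15 16 12 25  4
dp:     1  2  3  4  3  3  5  5  1  1  2  1  4
Maximum is 5.

5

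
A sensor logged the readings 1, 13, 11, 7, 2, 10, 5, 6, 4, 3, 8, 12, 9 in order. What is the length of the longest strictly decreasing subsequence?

Let dp[i] be the longest strictly decreasing subsequence ending at i:
i:      1  2  3  4  5  6  7  8  9 10 11 12 13
a[i]:   1 13 11  7  2 10  5  6  4  3  8 12  9
dp:     1  1  2  3  4  3  4  4  5  6  4  2  4
Maximum is 6.

6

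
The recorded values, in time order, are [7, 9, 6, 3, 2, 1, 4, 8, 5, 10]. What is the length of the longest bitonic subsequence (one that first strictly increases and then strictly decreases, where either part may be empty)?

6

inc[i] = longest strictly increasing subsequence ending at i; dec[i] = longest strictly decreasing subsequence starting at i:
i:      1  2  3  4  5  6  7  8  9 10
a[i]:   7  9  6  3  2  1  4  8  5 10
inc:    1  2  1  1  1  1  2  3  3  4
dec:    5  5  4  3  2  1  1  2  1  1
Best peak at i=2 (value 9): inc=2, dec=5, length 2+5−1 = 6.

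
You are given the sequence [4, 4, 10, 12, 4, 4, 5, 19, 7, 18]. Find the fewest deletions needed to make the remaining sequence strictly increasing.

Fewest deletions = n − (longest strictly increasing subsequence).
Patience tails:
4 → extends → [4]
4 → already a tail → [4]
10 → extends → [4, 10]
12 → extends → [4, 10, 12]
4 → already a tail → [4, 10, 12]
4 → already a tail → [4, 10, 12]
5 → replaces 10 → [4, 5, 12]
19 → extends → [4, 5, 12, 19]
7 → replaces 12 → [4, 5, 7, 19]
18 → replaces 19 → [4, 5, 7, 18]
Longest strictly increasing subsequence has length 4, so deletions = 10 − 4 = 6.

6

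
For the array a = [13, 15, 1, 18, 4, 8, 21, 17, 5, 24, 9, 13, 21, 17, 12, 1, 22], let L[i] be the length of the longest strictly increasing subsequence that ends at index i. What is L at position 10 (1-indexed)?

5

dp[i] = 1 + max{dp[j] : j<i, a[j]<a[i]} (or 1 if no such j):
i:      1  2  3  4  5  6  7  8  9 10 11 12 13 14 15 16 17
a[i]:  13 15  1 18  4  8 21 17  5 24  9 13 21 17 12  1 22
dp:     1  2  1  3  2  3  4  4  3  5  4  5  6  6  5  1  7
At index 10 the value is 5.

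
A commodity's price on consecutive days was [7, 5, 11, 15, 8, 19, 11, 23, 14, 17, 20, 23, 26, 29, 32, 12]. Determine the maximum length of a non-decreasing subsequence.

10

Track the smallest tail for each achievable length (allowing ties):
7 → extends → [7]
5 → replaces 7 → [5]
11 → extends → [5, 11]
15 → extends → [5, 11, 15]
8 → replaces 11 → [5, 8, 15]
19 → extends → [5, 8, 15, 19]
11 → replaces 15 → [5, 8, 11, 19]
23 → extends → [5, 8, 11, 19, 23]
14 → replaces 19 → [5, 8, 11, 14, 23]
17 → replaces 23 → [5, 8, 11, 14, 17]
20 → extends → [5, 8, 11, 14, 17, 20]
23 → extends → [5, 8, 11, 14, 17, 20, 23]
26 → extends → [5, 8, 11, 14, 17, 20, 23, 26]
29 → extends → [5, 8, 11, 14, 17, 20, 23, 26, 29]
32 → extends → [5, 8, 11, 14, 17, 20, 23, 26, 29, 32]
12 → replaces 14 → [5, 8, 11, 12, 17, 20, 23, 26, 29, 32]
Ten tails, so the longest non-decreasing subsequence has length 10 (e.g. 7, 11, 11, 14, 17, 20, 23, 26, 29, 32).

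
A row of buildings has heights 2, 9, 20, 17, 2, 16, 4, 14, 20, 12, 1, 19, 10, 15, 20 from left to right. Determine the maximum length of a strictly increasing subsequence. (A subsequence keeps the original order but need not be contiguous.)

5

Let dp[i] be the length of the longest such subsequence ending at index i:
i:      1  2  3  4  5  6  7  8  9 10 11 12 13 14 15
a[i]:   2  9 20 17  2 16  4 14 20 12  1 19 10 15 20
dp:     1  2  3  3  1  3  2  3  4  3  1  4  3  4  5
Maximum dp value is 5.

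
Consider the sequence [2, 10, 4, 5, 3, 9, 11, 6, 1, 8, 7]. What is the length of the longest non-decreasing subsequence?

Let dp[i] be the length of the longest such subsequence ending at index i:
i:      1  2  3  4  5  6  7  8  9 10 11
a[i]:   2 10  4  5  3  9 11  6  1  8  7
dp:     1  2  2  3  2  4  5  4  1  5  5
Maximum dp value is 5.

5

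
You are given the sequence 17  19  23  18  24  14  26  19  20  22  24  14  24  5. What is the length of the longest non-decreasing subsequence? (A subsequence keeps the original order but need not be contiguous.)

7

Let dp[i] be the length of the longest such subsequence ending at index i:
i:      1  2  3  4  5  6  7  8  9 10 11 12 13 14
a[i]:  17 19 23 18 24 14 26 19 20 22 24 14 24  5
dp:     1  2  3  2  4  1  5  3  4  5  6  2  7  1
Maximum dp value is 7.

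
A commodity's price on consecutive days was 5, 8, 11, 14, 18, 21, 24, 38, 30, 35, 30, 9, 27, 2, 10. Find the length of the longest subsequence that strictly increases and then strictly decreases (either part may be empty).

inc[i] = longest strictly increasing subsequence ending at i; dec[i] = longest strictly decreasing subsequence starting at i:
i:      1  2  3  4  5  6  7  8  9 10 11 12 13 14 15
a[i]:   5  8 11 14 18 21 24 38 30 35 30  9 27  2 10
inc:    1  2  3  4  5  6  7  8  8  9  8  3  8  1  4
dec:    2  2  3  3  3  3  3  5  3  4  3  2  2  1  1
Best peak at i=8 (value 38): inc=8, dec=5, length 8+5−1 = 12.

12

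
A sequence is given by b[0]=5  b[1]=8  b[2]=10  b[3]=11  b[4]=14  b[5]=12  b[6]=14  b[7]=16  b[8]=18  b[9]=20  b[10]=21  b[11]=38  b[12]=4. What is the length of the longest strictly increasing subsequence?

Track the smallest tail for each achievable length (strict):
5 → extends → [5]
8 → extends → [5, 8]
10 → extends → [5, 8, 10]
11 → extends → [5, 8, 10, 11]
14 → extends → [5, 8, 10, 11, 14]
12 → replaces 14 → [5, 8, 10, 11, 12]
14 → extends → [5, 8, 10, 11, 12, 14]
16 → extends → [5, 8, 10, 11, 12, 14, 16]
18 → extends → [5, 8, 10, 11, 12, 14, 16, 18]
20 → extends → [5, 8, 10, 11, 12, 14, 16, 18, 20]
21 → extends → [5, 8, 10, 11, 12, 14, 16, 18, 20, 21]
38 → extends → [5, 8, 10, 11, 12, 14, 16, 18, 20, 21, 38]
4 → replaces 5 → [4, 8, 10, 11, 12, 14, 16, 18, 20, 21, 38]
Eleven tails, so the longest strictly increasing subsequence has length 11 (e.g. 5, 8, 10, 11, 12, 14, 16, 18, 20, 21, 38).

11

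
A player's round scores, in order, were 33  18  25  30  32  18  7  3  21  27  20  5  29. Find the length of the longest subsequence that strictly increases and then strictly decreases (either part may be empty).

7

inc[i] = longest strictly increasing subsequence ending at i; dec[i] = longest strictly decreasing subsequence starting at i:
i:      1  2  3  4  5  6  7  8  9 10 11 12 13
a[i]:  33 18 25 30 32 18  7  3 21 27 20  5 29
inc:    1  1  2  3  4  1  1  1  2  3  2  2  4
dec:    5  3  4  4  4  3  2  1  3  3  2  1  1
Best peak at i=5 (value 32): inc=4, dec=4, length 4+4−1 = 7.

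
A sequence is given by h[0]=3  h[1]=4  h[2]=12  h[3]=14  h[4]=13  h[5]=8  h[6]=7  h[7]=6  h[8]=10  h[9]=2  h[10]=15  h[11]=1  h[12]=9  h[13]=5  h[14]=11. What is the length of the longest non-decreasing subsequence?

Let dp[i] be the length of the longest such subsequence ending at index i:
i:      0  1  2  3  4  5  6  7  8  9 10 11 12 13 14
h[i]:   3  4 12 14 13  8  7  6 10  2 15  1  9  5 11
dp:     1  2  3  4  4  3  3  3  4  1  5  1  4  3  5
Maximum dp value is 5.

5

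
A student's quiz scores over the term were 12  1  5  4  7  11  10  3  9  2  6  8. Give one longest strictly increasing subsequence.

Patience tails give the LIS length; then backtrack through the dp parents:
12 → extends → [12]
1 → replaces 12 → [1]
5 → extends → [1, 5]
4 → replaces 5 → [1, 4]
7 → extends → [1, 4, 7]
11 → extends → [1, 4, 7, 11]
10 → replaces 11 → [1, 4, 7, 10]
3 → replaces 4 → [1, 3, 7, 10]
9 → replaces 10 → [1, 3, 7, 9]
2 → replaces 3 → [1, 2, 7, 9]
6 → replaces 7 → [1, 2, 6, 9]
8 → replaces 9 → [1, 2, 6, 8]
Length 4; one witness is 1, 5, 7, 11.

1, 5, 7, 11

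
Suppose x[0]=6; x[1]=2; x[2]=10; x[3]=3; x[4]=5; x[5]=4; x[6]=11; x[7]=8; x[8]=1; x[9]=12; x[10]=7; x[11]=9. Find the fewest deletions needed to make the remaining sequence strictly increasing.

7

Fewest deletions = n − (longest strictly increasing subsequence).
Patience tails:
6 → extends → [6]
2 → replaces 6 → [2]
10 → extends → [2, 10]
3 → replaces 10 → [2, 3]
5 → extends → [2, 3, 5]
4 → replaces 5 → [2, 3, 4]
11 → extends → [2, 3, 4, 11]
8 → replaces 11 → [2, 3, 4, 8]
1 → replaces 2 → [1, 3, 4, 8]
12 → extends → [1, 3, 4, 8, 12]
7 → replaces 8 → [1, 3, 4, 7, 12]
9 → replaces 12 → [1, 3, 4, 7, 9]
Longest strictly increasing subsequence has length 5, so deletions = 12 − 5 = 7.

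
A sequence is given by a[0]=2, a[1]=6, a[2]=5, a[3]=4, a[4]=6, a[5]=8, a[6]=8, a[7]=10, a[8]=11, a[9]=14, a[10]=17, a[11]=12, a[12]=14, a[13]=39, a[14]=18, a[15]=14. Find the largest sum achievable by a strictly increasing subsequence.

Let S[i] be the best sum of a strictly increasing subsequence ending at i:
i:       0   1   2   3   4   5   6   7   8   9  10  11  12  13  14  15
a[i]:    2   6   5   4   6   8   8  10  11  14  17  12  14  39  18  14
S:       2   8   7   6  13  21  21  31  42  56  73  54  68 112  91  68
Maximum is 112 (e.g. 2 + 5 + 6 + 8 + 10 + 11 + 14 + 17 + 39).

112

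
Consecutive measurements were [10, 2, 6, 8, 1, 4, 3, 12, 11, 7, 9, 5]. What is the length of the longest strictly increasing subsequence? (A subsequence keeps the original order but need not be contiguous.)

Let dp[i] be the length of the longest such subsequence ending at index i:
i:      1  2  3  4  5  6  7  8  9 10 11 12
a[i]:  10  2  6  8  1  4  3 12 11  7  9  5
dp:     1  1  2  3  1  2  2  4  4  3  4  3
Maximum dp value is 4.

4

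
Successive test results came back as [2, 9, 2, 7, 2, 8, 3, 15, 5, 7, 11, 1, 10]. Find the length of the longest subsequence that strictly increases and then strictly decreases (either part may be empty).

inc[i] = longest strictly increasing subsequence ending at i; dec[i] = longest strictly decreasing subsequence starting at i:
i:      1  2  3  4  5  6  7  8  9 10 11 12 13
a[i]:   2  9  2  7  2  8  3 15  5  7 11  1 10
inc:    1  2  1  2  1  3  2  4  3  4  5  1  5
dec:    2  4  2  3  2  3  2  3  2  2  2  1  1
Best peak at i=8 (value 15): inc=4, dec=3, length 4+3−1 = 6.

6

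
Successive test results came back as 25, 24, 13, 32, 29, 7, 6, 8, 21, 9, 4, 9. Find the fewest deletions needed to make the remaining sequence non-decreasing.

8

Fewest deletions = n − (longest non-decreasing subsequence).
Patience tails:
25 → extends → [25]
24 → replaces 25 → [24]
13 → replaces 24 → [13]
32 → extends → [13, 32]
29 → replaces 32 → [13, 29]
7 → replaces 13 → [7, 29]
6 → replaces 7 → [6, 29]
8 → replaces 29 → [6, 8]
21 → extends → [6, 8, 21]
9 → replaces 21 → [6, 8, 9]
4 → replaces 6 → [4, 8, 9]
9 → extends → [4, 8, 9, 9]
Longest non-decreasing subsequence has length 4, so deletions = 12 − 4 = 8.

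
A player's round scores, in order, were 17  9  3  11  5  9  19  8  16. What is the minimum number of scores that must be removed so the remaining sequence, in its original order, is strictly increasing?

Fewest deletions = n − (longest strictly increasing subsequence).
Patience tails:
17 → extends → [17]
9 → replaces 17 → [9]
3 → replaces 9 → [3]
11 → extends → [3, 11]
5 → replaces 11 → [3, 5]
9 → extends → [3, 5, 9]
19 → extends → [3, 5, 9, 19]
8 → replaces 9 → [3, 5, 8, 19]
16 → replaces 19 → [3, 5, 8, 16]
Longest strictly increasing subsequence has length 4, so deletions = 9 − 4 = 5.

5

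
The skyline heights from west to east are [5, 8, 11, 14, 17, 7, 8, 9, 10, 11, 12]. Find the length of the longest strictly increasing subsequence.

Let dp[i] be the length of the longest such subsequence ending at index i:
i:      1  2  3  4  5  6  7  8  9 10 11
a[i]:   5  8 11 14 17  7  8  9 10 11 12
dp:     1  2  3  4  5  2  3  4  5  6  7
Maximum dp value is 7.

7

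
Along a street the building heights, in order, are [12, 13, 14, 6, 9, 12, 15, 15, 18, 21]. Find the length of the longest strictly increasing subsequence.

Track the smallest tail for each achievable length (strict):
12 → extends → [12]
13 → extends → [12, 13]
14 → extends → [12, 13, 14]
6 → replaces 12 → [6, 13, 14]
9 → replaces 13 → [6, 9, 14]
12 → replaces 14 → [6, 9, 12]
15 → extends → [6, 9, 12, 15]
15 → already a tail → [6, 9, 12, 15]
18 → extends → [6, 9, 12, 15, 18]
21 → extends → [6, 9, 12, 15, 18, 21]
Six tails, so the longest strictly increasing subsequence has length 6 (e.g. 12, 13, 14, 15, 18, 21).

6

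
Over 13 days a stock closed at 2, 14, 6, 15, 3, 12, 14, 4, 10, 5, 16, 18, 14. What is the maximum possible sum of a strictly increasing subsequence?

Let S[i] be the best sum of a strictly increasing subsequence ending at i:
i:      1  2  3  4  5  6  7  8  9 10 11 12 13
a[i]:   2 14  6 15  3 12 14  4 10  5 16 18 14
S:      2 16  8 31  5 20 34  9 19 14 50 68 34
Maximum is 68 (e.g. 2 + 6 + 12 + 14 + 16 + 18).

68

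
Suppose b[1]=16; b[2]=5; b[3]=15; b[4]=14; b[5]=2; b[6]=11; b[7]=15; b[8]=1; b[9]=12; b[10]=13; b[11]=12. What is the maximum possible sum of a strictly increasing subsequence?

41

Let S[i] be the best sum of a strictly increasing subsequence ending at i:
i:      1  2  3  4  5  6  7  8  9 10 11
b[i]:  16  5 15 14  2 11 15  1 12 13 12
S:     16  5 20 19  2 16 34  1 28 41 28
Maximum is 41 (e.g. 5 + 11 + 12 + 13).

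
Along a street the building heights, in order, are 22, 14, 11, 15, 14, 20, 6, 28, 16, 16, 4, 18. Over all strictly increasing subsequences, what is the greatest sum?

Let S[i] be the best sum of a strictly increasing subsequence ending at i:
i:      1  2  3  4  5  6  7  8  9 10 11 12
a[i]:  22 14 11 15 14 20  6 28 16 16  4 18
S:     22 14 11 29 25 49  6 77 45 45  4 63
Maximum is 77 (e.g. 14 + 15 + 20 + 28).

77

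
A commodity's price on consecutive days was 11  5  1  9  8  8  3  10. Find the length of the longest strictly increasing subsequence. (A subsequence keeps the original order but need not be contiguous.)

3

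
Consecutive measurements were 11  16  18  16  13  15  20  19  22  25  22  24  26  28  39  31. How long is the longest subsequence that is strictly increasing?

Track the smallest tail for each achievable length (strict):
11 → extends → [11]
16 → extends → [11, 16]
18 → extends → [11, 16, 18]
16 → already a tail → [11, 16, 18]
13 → replaces 16 → [11, 13, 18]
15 → replaces 18 → [11, 13, 15]
20 → extends → [11, 13, 15, 20]
19 → replaces 20 → [11, 13, 15, 19]
22 → extends → [11, 13, 15, 19, 22]
25 → extends → [11, 13, 15, 19, 22, 25]
22 → already a tail → [11, 13, 15, 19, 22, 25]
24 → replaces 25 → [11, 13, 15, 19, 22, 24]
26 → extends → [11, 13, 15, 19, 22, 24, 26]
28 → extends → [11, 13, 15, 19, 22, 24, 26, 28]
39 → extends → [11, 13, 15, 19, 22, 24, 26, 28, 39]
31 → replaces 39 → [11, 13, 15, 19, 22, 24, 26, 28, 31]
Nine tails, so the longest strictly increasing subsequence has length 9 (e.g. 11, 16, 18, 20, 22, 25, 26, 28, 39).

9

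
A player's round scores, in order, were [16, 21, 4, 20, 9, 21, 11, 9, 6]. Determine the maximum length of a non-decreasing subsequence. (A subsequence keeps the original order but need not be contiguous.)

Track the smallest tail for each achievable length (allowing ties):
16 → extends → [16]
21 → extends → [16, 21]
4 → replaces 16 → [4, 21]
20 → replaces 21 → [4, 20]
9 → replaces 20 → [4, 9]
21 → extends → [4, 9, 21]
11 → replaces 21 → [4, 9, 11]
9 → replaces 11 → [4, 9, 9]
6 → replaces 9 → [4, 6, 9]
Three tails, so the longest non-decreasing subsequence has length 3 (e.g. 16, 21, 21).

3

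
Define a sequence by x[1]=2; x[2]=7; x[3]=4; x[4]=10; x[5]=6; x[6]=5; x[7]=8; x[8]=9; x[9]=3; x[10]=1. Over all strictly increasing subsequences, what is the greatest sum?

Let S[i] be the best sum of a strictly increasing subsequence ending at i:
i:      1  2  3  4  5  6  7  8  9 10
x[i]:   2  7  4 10  6  5  8  9  3  1
S:      2  9  6 19 12 11 20 29  5  1
Maximum is 29 (e.g. 2 + 4 + 6 + 8 + 9).

29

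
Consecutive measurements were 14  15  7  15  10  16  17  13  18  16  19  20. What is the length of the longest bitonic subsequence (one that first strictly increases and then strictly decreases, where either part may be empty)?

inc[i] = longest strictly increasing subsequence ending at i; dec[i] = longest strictly decreasing subsequence starting at i:
i:      1  2  3  4  5  6  7  8  9 10 11 12
a[i]:  14 15  7 15 10 16 17 13 18 16 19 20
inc:    1  2  1  2  2  3  4  3  5  4  6  7
dec:    2  2  1  2  1  2  2  1  2  1  1  1
Best peak at i=12 (value 20): inc=7, dec=1, length 7+1−1 = 7.

7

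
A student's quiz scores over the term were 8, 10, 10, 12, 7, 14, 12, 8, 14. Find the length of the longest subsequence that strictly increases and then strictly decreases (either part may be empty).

6

inc[i] = longest strictly increasing subsequence ending at i; dec[i] = longest strictly decreasing subsequence starting at i:
i:      1  2  3  4  5  6  7  8  9
a[i]:   8 10 10 12  7 14 12  8 14
inc:    1  2  2  3  1  4  3  2  4
dec:    2  2  2  2  1  3  2  1  1
Best peak at i=6 (value 14): inc=4, dec=3, length 4+3−1 = 6.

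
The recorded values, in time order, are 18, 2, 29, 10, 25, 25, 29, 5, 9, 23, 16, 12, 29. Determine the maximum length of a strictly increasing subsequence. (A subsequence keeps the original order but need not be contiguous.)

5

Let dp[i] be the length of the longest such subsequence ending at index i:
i:      1  2  3  4  5  6  7  8  9 10 11 12 13
a[i]:  18  2 29 10 25 25 29  5  9 23 16 12 29
dp:     1  1  2  2  3  3  4  2  3  4  4  4  5
Maximum dp value is 5.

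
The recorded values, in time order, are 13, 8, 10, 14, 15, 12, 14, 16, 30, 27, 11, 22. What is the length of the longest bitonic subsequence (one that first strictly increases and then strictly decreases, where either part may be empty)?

inc[i] = longest strictly increasing subsequence ending at i; dec[i] = longest strictly decreasing subsequence starting at i:
i:      1  2  3  4  5  6  7  8  9 10 11 12
a[i]:  13  8 10 14 15 12 14 16 30 27 11 22
inc:    1  1  2  3  4  3  4  5  6  6  3  6
dec:    3  1  1  3  3  2  2  2  3  2  1  1
Best peak at i=9 (value 30): inc=6, dec=3, length 6+3−1 = 8.

8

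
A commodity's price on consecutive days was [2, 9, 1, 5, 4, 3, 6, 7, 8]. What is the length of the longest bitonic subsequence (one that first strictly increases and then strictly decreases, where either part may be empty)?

inc[i] = longest strictly increasing subsequence ending at i; dec[i] = longest strictly decreasing subsequence starting at i:
i:     1 2 3 4 5 6 7 8 9
a[i]:  2 9 1 5 4 3 6 7 8
inc:   1 2 1 2 2 2 3 4 5
dec:   2 4 1 3 2 1 1 1 1
Best peak at i=2 (value 9): inc=2, dec=4, length 2+4−1 = 5.

5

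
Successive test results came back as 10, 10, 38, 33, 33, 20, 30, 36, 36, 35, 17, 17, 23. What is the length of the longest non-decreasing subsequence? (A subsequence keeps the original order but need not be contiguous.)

Track the smallest tail for each achievable length (allowing ties):
10 → extends → [10]
10 → extends → [10, 10]
38 → extends → [10, 10, 38]
33 → replaces 38 → [10, 10, 33]
33 → extends → [10, 10, 33, 33]
20 → replaces 33 → [10, 10, 20, 33]
30 → replaces 33 → [10, 10, 20, 30]
36 → extends → [10, 10, 20, 30, 36]
36 → extends → [10, 10, 20, 30, 36, 36]
35 → replaces 36 → [10, 10, 20, 30, 35, 36]
17 → replaces 20 → [10, 10, 17, 30, 35, 36]
17 → replaces 30 → [10, 10, 17, 17, 35, 36]
23 → replaces 35 → [10, 10, 17, 17, 23, 36]
Six tails, so the longest non-decreasing subsequence has length 6 (e.g. 10, 10, 33, 33, 36, 36).

6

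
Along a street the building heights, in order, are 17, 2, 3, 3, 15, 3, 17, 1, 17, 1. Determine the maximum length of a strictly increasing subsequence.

Track the smallest tail for each achievable length (strict):
17 → extends → [17]
2 → replaces 17 → [2]
3 → extends → [2, 3]
3 → already a tail → [2, 3]
15 → extends → [2, 3, 15]
3 → already a tail → [2, 3, 15]
17 → extends → [2, 3, 15, 17]
1 → replaces 2 → [1, 3, 15, 17]
17 → already a tail → [1, 3, 15, 17]
1 → already a tail → [1, 3, 15, 17]
Four tails, so the longest strictly increasing subsequence has length 4 (e.g. 2, 3, 15, 17).

4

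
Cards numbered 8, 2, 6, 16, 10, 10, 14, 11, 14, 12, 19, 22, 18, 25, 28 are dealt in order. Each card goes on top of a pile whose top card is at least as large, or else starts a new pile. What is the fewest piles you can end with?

9

Place each on the leftmost legal pile:
8 → new pile 1 (tops now [8])
2 → pile 1 (tops now [2])
6 → new pile 2 (tops now [2, 6])
16 → new pile 3 (tops now [2, 6, 16])
10 → pile 3 (tops now [2, 6, 10])
10 → pile 3 (tops now [2, 6, 10])
14 → new pile 4 (tops now [2, 6, 10, 14])
11 → pile 4 (tops now [2, 6, 10, 11])
14 → new pile 5 (tops now [2, 6, 10, 11, 14])
12 → pile 5 (tops now [2, 6, 10, 11, 12])
19 → new pile 6 (tops now [2, 6, 10, 11, 12, 19])
22 → new pile 7 (tops now [2, 6, 10, 11, 12, 19, 22])
18 → pile 6 (tops now [2, 6, 10, 11, 12, 18, 22])
25 → new pile 8 (tops now [2, 6, 10, 11, 12, 18, 22, 25])
28 → new pile 9 (tops now [2, 6, 10, 11, 12, 18, 22, 25, 28])
Nine piles.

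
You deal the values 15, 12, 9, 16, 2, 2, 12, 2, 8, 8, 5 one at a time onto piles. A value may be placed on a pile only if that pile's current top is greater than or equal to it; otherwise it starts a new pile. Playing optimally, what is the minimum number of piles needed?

Place each on the leftmost legal pile:
15 → new pile 1 (tops now [15])
12 → pile 1 (tops now [12])
9 → pile 1 (tops now [9])
16 → new pile 2 (tops now [9, 16])
2 → pile 1 (tops now [2, 16])
2 → pile 1 (tops now [2, 16])
12 → pile 2 (tops now [2, 12])
2 → pile 1 (tops now [2, 12])
8 → pile 2 (tops now [2, 8])
8 → pile 2 (tops now [2, 8])
5 → pile 2 (tops now [2, 5])
Two piles.

2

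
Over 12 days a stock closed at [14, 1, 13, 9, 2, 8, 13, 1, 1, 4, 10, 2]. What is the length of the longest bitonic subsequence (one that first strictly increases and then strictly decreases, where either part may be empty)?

6

inc[i] = longest strictly increasing subsequence ending at i; dec[i] = longest strictly decreasing subsequence starting at i:
i:      1  2  3  4  5  6  7  8  9 10 11 12
a[i]:  14  1 13  9  2  8 13  1  1  4 10  2
inc:    1  1  2  2  2  3  4  1  1  3  4  2
dec:    6  1  5  4  2  3  3  1  1  2  2  1
Best peak at i=1 (value 14): inc=1, dec=6, length 1+6−1 = 6.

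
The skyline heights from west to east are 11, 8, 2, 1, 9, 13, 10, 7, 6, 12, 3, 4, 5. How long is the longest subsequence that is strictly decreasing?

Let dp[i] be the longest strictly decreasing subsequence ending at i:
i:      1  2  3  4  5  6  7  8  9 10 11 12 13
a[i]:  11  8  2  1  9 13 10  7  6 12  3  4  5
dp:     1  2  3  4  2  1  2  3  4  2  5  5  5
Maximum is 5.

5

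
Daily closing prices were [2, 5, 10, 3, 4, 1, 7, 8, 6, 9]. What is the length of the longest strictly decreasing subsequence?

Negate each value so 'decreasing' becomes 'increasing', then run patience tails on the negated sequence:
-2 → extends → [-2]
-5 → replaces -2 → [-5]
-10 → replaces -5 → [-10]
-3 → extends → [-10, -3]
-4 → replaces -3 → [-10, -4]
-1 → extends → [-10, -4, -1]
-7 → replaces -4 → [-10, -7, -1]
-8 → replaces -7 → [-10, -8, -1]
-6 → replaces -1 → [-10, -8, -6]
-9 → replaces -8 → [-10, -9, -6]
Three tails, so the longest strictly decreasing subsequence of the original has length 3.

3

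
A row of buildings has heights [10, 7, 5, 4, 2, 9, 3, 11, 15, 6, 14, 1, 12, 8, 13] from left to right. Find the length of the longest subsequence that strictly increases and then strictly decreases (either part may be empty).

inc[i] = longest strictly increasing subsequence ending at i; dec[i] = longest strictly decreasing subsequence starting at i:
i:      1  2  3  4  5  6  7  8  9 10 11 12 13 14 15
a[i]:  10  7  5  4  2  9  3 11 15  6 14  1 12  8 13
inc:    1  1  1  1  1  2  2  3  4  3  4  1  4  4  5
dec:    6  5  4  3  2  3  2  3  4  2  3  1  2  1  1
Best peak at i=9 (value 15): inc=4, dec=4, length 4+4−1 = 7.

7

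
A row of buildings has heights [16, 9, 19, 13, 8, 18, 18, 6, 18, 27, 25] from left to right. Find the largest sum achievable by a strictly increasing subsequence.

Let S[i] be the best sum of a strictly increasing subsequence ending at i:
i:      1  2  3  4  5  6  7  8  9 10 11
a[i]:  16  9 19 13  8 18 18  6 18 27 25
S:     16  9 35 22  8 40 40  6 40 67 65
Maximum is 67 (e.g. 9 + 13 + 18 + 27).

67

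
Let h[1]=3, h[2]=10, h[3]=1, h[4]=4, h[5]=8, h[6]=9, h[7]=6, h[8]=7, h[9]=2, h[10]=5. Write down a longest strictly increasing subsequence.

Patience tails give the LIS length; then backtrack through the dp parents:
3 → extends → [3]
10 → extends → [3, 10]
1 → replaces 3 → [1, 10]
4 → replaces 10 → [1, 4]
8 → extends → [1, 4, 8]
9 → extends → [1, 4, 8, 9]
6 → replaces 8 → [1, 4, 6, 9]
7 → replaces 9 → [1, 4, 6, 7]
2 → replaces 4 → [1, 2, 6, 7]
5 → replaces 6 → [1, 2, 5, 7]
Length 4; one witness is 3, 4, 8, 9.

3, 4, 8, 9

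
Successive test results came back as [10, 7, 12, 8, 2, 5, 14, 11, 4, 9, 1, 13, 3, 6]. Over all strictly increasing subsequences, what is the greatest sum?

39

Let S[i] be the best sum of a strictly increasing subsequence ending at i:
i:      1  2  3  4  5  6  7  8  9 10 11 12 13 14
a[i]:  10  7 12  8  2  5 14 11  4  9  1 13  3  6
S:     10  7 22 15  2  7 36 26  6 24  1 39  5 13
Maximum is 39 (e.g. 7 + 8 + 11 + 13).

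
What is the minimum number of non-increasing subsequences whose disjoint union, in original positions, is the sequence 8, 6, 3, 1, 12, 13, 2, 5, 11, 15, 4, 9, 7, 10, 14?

6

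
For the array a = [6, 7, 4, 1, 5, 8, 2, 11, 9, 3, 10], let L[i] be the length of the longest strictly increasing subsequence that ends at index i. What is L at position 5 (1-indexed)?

2

dp[i] = 1 + max{dp[j] : j<i, a[j]<a[i]} (or 1 if no such j):
i:      1  2  3  4  5  6  7  8  9 10 11
a[i]:   6  7  4  1  5  8  2 11  9  3 10
dp:     1  2  1  1  2  3  2  4  4  3  5
At index 5 the value is 2.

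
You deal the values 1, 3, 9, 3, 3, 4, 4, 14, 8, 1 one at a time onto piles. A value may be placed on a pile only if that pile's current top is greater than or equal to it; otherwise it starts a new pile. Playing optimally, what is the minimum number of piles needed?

The minimum number of non-increasing subsequences covering a sequence equals the length of its longest strictly increasing subsequence.
LIS length is 4 (e.g. 1, 3, 9, 14), so 4 piles are needed.

4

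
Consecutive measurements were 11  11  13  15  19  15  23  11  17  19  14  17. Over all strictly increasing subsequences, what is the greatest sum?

Let S[i] be the best sum of a strictly increasing subsequence ending at i:
i:      1  2  3  4  5  6  7  8  9 10 11 12
a[i]:  11 11 13 15 19 15 23 11 17 19 14 17
S:     11 11 24 39 58 39 81 11 56 75 38 56
Maximum is 81 (e.g. 11 + 13 + 15 + 19 + 23).

81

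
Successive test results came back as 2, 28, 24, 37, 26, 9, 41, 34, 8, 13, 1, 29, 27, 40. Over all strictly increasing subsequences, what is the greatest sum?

Let S[i] be the best sum of a strictly increasing subsequence ending at i:
i:       1   2   3   4   5   6   7   8   9  10  11  12  13  14
a[i]:    2  28  24  37  26   9  41  34   8  13   1  29  27  40
S:       2  30  26  67  52  11 108  86  10  24   1  81  79 126
Maximum is 126 (e.g. 2 + 24 + 26 + 34 + 40).

126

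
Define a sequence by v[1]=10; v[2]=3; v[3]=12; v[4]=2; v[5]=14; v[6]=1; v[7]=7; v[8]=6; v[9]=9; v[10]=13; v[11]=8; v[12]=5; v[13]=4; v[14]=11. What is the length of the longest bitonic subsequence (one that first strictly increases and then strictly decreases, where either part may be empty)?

inc[i] = longest strictly increasing subsequence ending at i; dec[i] = longest strictly decreasing subsequence starting at i:
i:      1  2  3  4  5  6  7  8  9 10 11 12 13 14
v[i]:  10  3 12  2 14  1  7  6  9 13  8  5  4 11
inc:    1  1  2  1  3  1  2  2  3  4  3  2  2  4
dec:    5  3  5  2  5  1  4  3  4  4  3  2  1  1
Best peak at i=5 (value 14): inc=3, dec=5, length 3+5−1 = 7.

7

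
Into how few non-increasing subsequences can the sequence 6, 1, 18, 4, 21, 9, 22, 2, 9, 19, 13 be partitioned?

4

Place each on the leftmost legal pile:
6 → new pile 1 (tops now [6])
1 → pile 1 (tops now [1])
18 → new pile 2 (tops now [1, 18])
4 → pile 2 (tops now [1, 4])
21 → new pile 3 (tops now [1, 4, 21])
9 → pile 3 (tops now [1, 4, 9])
22 → new pile 4 (tops now [1, 4, 9, 22])
2 → pile 2 (tops now [1, 2, 9, 22])
9 → pile 3 (tops now [1, 2, 9, 22])
19 → pile 4 (tops now [1, 2, 9, 19])
13 → pile 4 (tops now [1, 2, 9, 13])
Four piles.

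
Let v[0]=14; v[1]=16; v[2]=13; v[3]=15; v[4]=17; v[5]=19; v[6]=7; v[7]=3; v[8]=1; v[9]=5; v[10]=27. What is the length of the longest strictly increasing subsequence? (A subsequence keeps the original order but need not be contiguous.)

5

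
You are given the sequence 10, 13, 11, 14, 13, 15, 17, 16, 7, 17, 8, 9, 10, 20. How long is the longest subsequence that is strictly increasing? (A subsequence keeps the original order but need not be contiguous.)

Track the smallest tail for each achievable length (strict):
10 → extends → [10]
13 → extends → [10, 13]
11 → replaces 13 → [10, 11]
14 → extends → [10, 11, 14]
13 → replaces 14 → [10, 11, 13]
15 → extends → [10, 11, 13, 15]
17 → extends → [10, 11, 13, 15, 17]
16 → replaces 17 → [10, 11, 13, 15, 16]
7 → replaces 10 → [7, 11, 13, 15, 16]
17 → extends → [7, 11, 13, 15, 16, 17]
8 → replaces 11 → [7, 8, 13, 15, 16, 17]
9 → replaces 13 → [7, 8, 9, 15, 16, 17]
10 → replaces 15 → [7, 8, 9, 10, 16, 17]
20 → extends → [7, 8, 9, 10, 16, 17, 20]
Seven tails, so the longest strictly increasing subsequence has length 7 (e.g. 10, 13, 14, 15, 16, 17, 20).

7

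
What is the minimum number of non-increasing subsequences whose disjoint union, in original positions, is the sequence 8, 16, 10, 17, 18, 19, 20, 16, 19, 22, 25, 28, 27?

9

The minimum number of non-increasing subsequences covering a sequence equals the length of its longest strictly increasing subsequence.
LIS length is 9 (e.g. 8, 16, 17, 18, 19, 20, 22, 25, 28), so 9 piles are needed.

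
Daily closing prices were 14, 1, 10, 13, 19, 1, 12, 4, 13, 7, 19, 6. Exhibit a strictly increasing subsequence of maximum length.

1, 10, 12, 13, 19

Patience tails give the LIS length; then backtrack through the dp parents:
14 → extends → [14]
1 → replaces 14 → [1]
10 → extends → [1, 10]
13 → extends → [1, 10, 13]
19 → extends → [1, 10, 13, 19]
1 → already a tail → [1, 10, 13, 19]
12 → replaces 13 → [1, 10, 12, 19]
4 → replaces 10 → [1, 4, 12, 19]
13 → replaces 19 → [1, 4, 12, 13]
7 → replaces 12 → [1, 4, 7, 13]
19 → extends → [1, 4, 7, 13, 19]
6 → replaces 7 → [1, 4, 6, 13, 19]
Length 5; one witness is 1, 10, 12, 13, 19.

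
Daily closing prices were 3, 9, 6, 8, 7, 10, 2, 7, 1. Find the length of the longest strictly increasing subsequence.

4

Track the smallest tail for each achievable length (strict):
3 → extends → [3]
9 → extends → [3, 9]
6 → replaces 9 → [3, 6]
8 → extends → [3, 6, 8]
7 → replaces 8 → [3, 6, 7]
10 → extends → [3, 6, 7, 10]
2 → replaces 3 → [2, 6, 7, 10]
7 → already a tail → [2, 6, 7, 10]
1 → replaces 2 → [1, 6, 7, 10]
Four tails, so the longest strictly increasing subsequence has length 4 (e.g. 3, 6, 8, 10).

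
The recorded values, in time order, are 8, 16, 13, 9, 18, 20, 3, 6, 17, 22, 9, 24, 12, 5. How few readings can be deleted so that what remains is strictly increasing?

Fewest deletions = n − (longest strictly increasing subsequence).
Patience tails:
8 → extends → [8]
16 → extends → [8, 16]
13 → replaces 16 → [8, 13]
9 → replaces 13 → [8, 9]
18 → extends → [8, 9, 18]
20 → extends → [8, 9, 18, 20]
3 → replaces 8 → [3, 9, 18, 20]
6 → replaces 9 → [3, 6, 18, 20]
17 → replaces 18 → [3, 6, 17, 20]
22 → extends → [3, 6, 17, 20, 22]
9 → replaces 17 → [3, 6, 9, 20, 22]
24 → extends → [3, 6, 9, 20, 22, 24]
12 → replaces 20 → [3, 6, 9, 12, 22, 24]
5 → replaces 6 → [3, 5, 9, 12, 22, 24]
Longest strictly increasing subsequence has length 6, so deletions = 14 − 6 = 8.

8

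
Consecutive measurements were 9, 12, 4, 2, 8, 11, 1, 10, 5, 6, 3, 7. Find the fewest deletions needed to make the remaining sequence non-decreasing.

8

Fewest deletions = n − (longest non-decreasing subsequence).
Patience tails:
9 → extends → [9]
12 → extends → [9, 12]
4 → replaces 9 → [4, 12]
2 → replaces 4 → [2, 12]
8 → replaces 12 → [2, 8]
11 → extends → [2, 8, 11]
1 → replaces 2 → [1, 8, 11]
10 → replaces 11 → [1, 8, 10]
5 → replaces 8 → [1, 5, 10]
6 → replaces 10 → [1, 5, 6]
3 → replaces 5 → [1, 3, 6]
7 → extends → [1, 3, 6, 7]
Longest non-decreasing subsequence has length 4, so deletions = 12 − 4 = 8.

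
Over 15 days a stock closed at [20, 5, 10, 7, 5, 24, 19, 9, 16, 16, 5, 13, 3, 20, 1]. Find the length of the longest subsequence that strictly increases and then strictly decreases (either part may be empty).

8

inc[i] = longest strictly increasing subsequence ending at i; dec[i] = longest strictly decreasing subsequence starting at i:
i:      1  2  3  4  5  6  7  8  9 10 11 12 13 14 15
a[i]:  20  5 10  7  5 24 19  9 16 16  5 13  3 20  1
inc:    1  1  2  2  1  3  3  3  4  4  1  4  1  5  1
dec:    6  3  5  4  3  6  5  4  4  4  3  3  2  2  1
Best peak at i=6 (value 24): inc=3, dec=6, length 3+6−1 = 8.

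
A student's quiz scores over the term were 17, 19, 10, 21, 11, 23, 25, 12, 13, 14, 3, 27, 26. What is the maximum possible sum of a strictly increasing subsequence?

132

Let S[i] be the best sum of a strictly increasing subsequence ending at i:
i:       1   2   3   4   5   6   7   8   9  10  11  12  13
a[i]:   17  19  10  21  11  23  25  12  13  14   3  27  26
S:      17  36  10  57  21  80 105  33  46  60   3 132 131
Maximum is 132 (e.g. 17 + 19 + 21 + 23 + 25 + 27).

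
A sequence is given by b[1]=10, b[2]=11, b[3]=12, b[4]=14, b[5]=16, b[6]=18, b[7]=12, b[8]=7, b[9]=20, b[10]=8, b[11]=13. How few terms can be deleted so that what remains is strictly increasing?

4

Fewest deletions = n − (longest strictly increasing subsequence).
Patience tails:
10 → extends → [10]
11 → extends → [10, 11]
12 → extends → [10, 11, 12]
14 → extends → [10, 11, 12, 14]
16 → extends → [10, 11, 12, 14, 16]
18 → extends → [10, 11, 12, 14, 16, 18]
12 → already a tail → [10, 11, 12, 14, 16, 18]
7 → replaces 10 → [7, 11, 12, 14, 16, 18]
20 → extends → [7, 11, 12, 14, 16, 18, 20]
8 → replaces 11 → [7, 8, 12, 14, 16, 18, 20]
13 → replaces 14 → [7, 8, 12, 13, 16, 18, 20]
Longest strictly increasing subsequence has length 7, so deletions = 11 − 7 = 4.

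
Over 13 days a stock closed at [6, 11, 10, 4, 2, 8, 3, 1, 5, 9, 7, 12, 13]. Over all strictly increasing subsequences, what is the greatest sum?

Let S[i] be the best sum of a strictly increasing subsequence ending at i:
i:      1  2  3  4  5  6  7  8  9 10 11 12 13
a[i]:   6 11 10  4  2  8  3  1  5  9  7 12 13
S:      6 17 16  4  2 14  5  1 10 23 17 35 48
Maximum is 48 (e.g. 6 + 8 + 9 + 12 + 13).

48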